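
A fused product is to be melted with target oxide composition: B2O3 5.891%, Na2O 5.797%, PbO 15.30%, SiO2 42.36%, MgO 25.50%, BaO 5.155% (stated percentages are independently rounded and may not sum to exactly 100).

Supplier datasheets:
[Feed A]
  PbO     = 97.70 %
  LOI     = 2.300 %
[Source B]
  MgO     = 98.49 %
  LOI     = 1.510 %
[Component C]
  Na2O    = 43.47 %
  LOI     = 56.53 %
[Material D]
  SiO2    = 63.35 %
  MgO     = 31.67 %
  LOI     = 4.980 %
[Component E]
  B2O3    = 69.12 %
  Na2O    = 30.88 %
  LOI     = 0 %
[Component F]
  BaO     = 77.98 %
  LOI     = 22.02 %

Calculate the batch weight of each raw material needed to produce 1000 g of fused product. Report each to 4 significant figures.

Mid-chain values are printed rounded to four significant digits on the page; full precision is kept in all steps — a single rounding finalizes every reported number; the derived quantities, including ignition loss, glass mass, the yield, the totals, six oxide percentages, are re-derived from the weighed amounts at 1000 g of glass in exact precision, as they appear in the problem or the answer.
Target masses of each oxide per 1000 g fused product:
  B2O3: 5.891% × 1000 = 58.91 g
  Na2O: 5.797% × 1000 = 57.97 g
  PbO: 15.30% × 1000 = 153.0 g
  SiO2: 42.36% × 1000 = 423.6 g
  MgO: 25.50% × 1000 = 255.0 g
  BaO: 5.155% × 1000 = 51.55 g
Mass-balance tally per oxide applying the batch weights above, relative to the basis at hand (target by target, the sums agree up to rounding of the answer):
  B2O3: 85.23·0.6912 = 58.91 g (target 58.91 g)
  Na2O: 72.81·0.4347 + 85.23·0.3088 = 57.97 g (target 57.97 g)
  PbO: 156.6·0.9770 = 153.0 g (target 153.0 g)
  SiO2: 668.7·0.6335 = 423.6 g (target 423.6 g)
  MgO: 43.90·0.9849 + 668.7·0.3167 = 255.0 g (target 255.0 g)
  BaO: 66.11·0.7798 = 51.55 g (target 51.55 g)
Glass-mass closure: the batch minus its LOI: 1000 g (the Σ of target masses is 1000 g; versus the stated basis of 1000 g — a pure rounding effect).
Adding the batch up: Σ batch = 1093 g; Σ batch·LOI gives LOI loss = 93.28 g; yield, glass over the total, = 91.47%.

Batch per 1000 g fused product:
  Feed A: 156.6 g
  Source B: 43.90 g
  Component C: 72.81 g
  Material D: 668.7 g
  Component E: 85.23 g
  Component F: 66.11 g
Total batch = 1093 g; LOI loss = 93.28 g; yield = 91.47%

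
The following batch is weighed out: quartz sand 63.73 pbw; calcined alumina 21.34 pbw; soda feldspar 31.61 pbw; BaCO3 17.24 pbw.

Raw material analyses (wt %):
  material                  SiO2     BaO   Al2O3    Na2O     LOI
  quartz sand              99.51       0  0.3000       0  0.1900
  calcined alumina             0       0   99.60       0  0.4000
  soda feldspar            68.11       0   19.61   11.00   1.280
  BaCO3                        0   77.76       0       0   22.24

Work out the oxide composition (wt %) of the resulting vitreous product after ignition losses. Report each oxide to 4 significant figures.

The intermediate values appear (rounded to four significant digits) in the working — each numeric step runs at full precision at every stage; each reported value is rounded exactly once — all derived quantities (ignition loss, totals, glass mass, yield, four oxide percentages) are carried at exact precision starting from the weights on 129.5 pbw of glass, as written in the problem or answer text.
Per-oxide mass from batch:
  SiO2: 63.73·0.9951 + 31.61·0.6811 = 84.95 pbw
  BaO: 17.24·0.7776 = 13.41 pbw
  Al2O3: 63.73·0.003000 + 21.34·0.9960 + 31.61·0.1961 = 27.64 pbw
  Na2O: 31.61·0.1100 = 3.477 pbw
LOI: 63.73·0.001900 + 21.34·0.004000 + 31.61·0.01280 + 17.24·0.2224 = 4.445 pbw
Resulting glass, batch − LOI: 133.9 − 4.445 = 129.5 pbw (consistent with Σ oxide mass)
percent share: oxide ÷ glass, ×100

Glass mass = 129.5 pbw (batch 133.9 − LOI 4.445).
Composition: SiO2 65.61%, BaO 10.35%, Al2O3 21.35%, Na2O 2.686%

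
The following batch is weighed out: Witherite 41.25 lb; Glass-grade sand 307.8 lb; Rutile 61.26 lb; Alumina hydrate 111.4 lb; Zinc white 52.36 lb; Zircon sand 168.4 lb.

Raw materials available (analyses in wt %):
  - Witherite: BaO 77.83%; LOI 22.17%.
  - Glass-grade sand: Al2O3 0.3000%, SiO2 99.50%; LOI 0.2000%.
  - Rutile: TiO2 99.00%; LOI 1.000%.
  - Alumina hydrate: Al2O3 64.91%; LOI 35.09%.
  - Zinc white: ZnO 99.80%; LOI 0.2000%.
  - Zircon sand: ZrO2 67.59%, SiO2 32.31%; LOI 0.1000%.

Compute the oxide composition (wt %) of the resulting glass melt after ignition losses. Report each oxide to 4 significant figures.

Mid-chain values are displayed, rounded to 4 significant figures, in the working — the whole derivation carries full float precision at all times — every reported figure includes exactly one rounding; derived quantities are re-derived in full precision (net glass mass, totals, six oxide percentages, yield, LOI) starting from the weights at 692.7 lb of glass, as given in the question or the answer.
Delivered oxide masses:
  BaO: 41.25·0.7783 = 32.10 lb
  ZnO: 52.36·0.9980 = 52.26 lb
  TiO2: 61.26·0.9900 = 60.65 lb
  Al2O3: 307.8·0.003000 + 111.4·0.6491 = 73.23 lb
  ZrO2: 168.4·0.6759 = 113.8 lb
  SiO2: 307.8·0.9950 + 168.4·0.3231 = 360.7 lb
LOI: 41.25·0.2217 + 307.8·0.002000 + 61.26·0.01000 + 111.4·0.3509 + 52.36·0.002000 + 168.4·0.001000 = 49.74 lb
Resulting glass, batch − LOI: 742.5 − 49.74 = 692.7 lb (matching Σ of the oxides)
wt % = 100 × oxide mass / glass mass

Glass mass = 692.7 lb (batch 742.5 − LOI 49.74).
Composition: BaO 4.635%, ZnO 7.543%, TiO2 8.755%, Al2O3 10.57%, ZrO2 16.43%, SiO2 52.06%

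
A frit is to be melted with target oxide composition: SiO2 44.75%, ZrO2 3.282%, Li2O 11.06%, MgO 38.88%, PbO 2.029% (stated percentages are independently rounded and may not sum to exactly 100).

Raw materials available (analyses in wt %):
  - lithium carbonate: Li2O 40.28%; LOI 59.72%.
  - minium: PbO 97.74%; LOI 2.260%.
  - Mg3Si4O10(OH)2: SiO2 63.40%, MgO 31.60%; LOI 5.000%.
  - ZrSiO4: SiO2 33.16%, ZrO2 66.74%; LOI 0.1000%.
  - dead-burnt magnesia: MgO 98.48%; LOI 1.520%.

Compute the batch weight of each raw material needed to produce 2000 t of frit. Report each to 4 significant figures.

The whole derivation maintains full float precision all the way through; working values are displayed rounded off to 4 significant digits alongside each step; each reported figure is rounded a single time; all derived quantities are computed in exact precision (the yield, LOI, the totals, the five compositions, net glass mass) from the batch weights at 2000 t of glass, exactly as shown in the problem or answer text.
Per-oxide target masses for 2000 t frit:
  SiO2: 44.75% × 2000 = 895.0 t
  ZrO2: 3.282% × 2000 = 65.64 t
  Li2O: 11.06% × 2000 = 221.2 t
  MgO: 38.88% × 2000 = 777.6 t
  PbO: 2.029% × 2000 = 40.58 t
Balance tally, oxide-wise, using the reported weights, versus the basis set out (oxide sums agree with the targets given rounding of the digits):
  SiO2: 1360·0.6340 + 98.35·0.3316 = 894.9 t (target 895.0 t)
  ZrO2: 98.35·0.6674 = 65.64 t (target 65.64 t)
  Li2O: 549.2·0.4028 = 221.2 t (target 221.2 t)
  MgO: 1360·0.3160 + 353.1·0.9848 = 777.5 t (target 777.6 t)
  PbO: 41.52·0.9774 = 40.58 t (target 40.58 t)
Glass-mass closure: total charge less LOI = 2000 t (per-oxide target masses sum to 2000 t; with the basis standing at 2000 t — a pure rounding effect).
Adding the batch up: Σ batch = 2402 t; Σ batch·LOI gives LOI loss = 402.4 t; the yield ratio, glass ÷ batch: 83.25%.

Batch per 2000 t frit:
  lithium carbonate: 549.2 t
  minium: 41.52 t
  Mg3Si4O10(OH)2: 1360 t
  ZrSiO4: 98.35 t
  dead-burnt magnesia: 353.1 t
Total batch = 2402 t; LOI loss = 402.4 t; yield = 83.25%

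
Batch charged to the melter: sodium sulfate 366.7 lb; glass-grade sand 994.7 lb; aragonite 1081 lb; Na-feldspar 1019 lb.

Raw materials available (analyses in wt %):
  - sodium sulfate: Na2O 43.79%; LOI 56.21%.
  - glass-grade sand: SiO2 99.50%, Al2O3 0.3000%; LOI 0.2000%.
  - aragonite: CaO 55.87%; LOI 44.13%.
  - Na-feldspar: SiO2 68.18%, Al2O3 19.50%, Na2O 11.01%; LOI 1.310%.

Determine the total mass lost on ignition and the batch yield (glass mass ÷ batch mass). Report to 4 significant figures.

LOI loss = 698.5 lb; glass = 2763 lb; yield = 79.82%

Values along the way are shown rounded to 4 significant digits across the worked steps; exact precision is carried through every step; each reported number sees exactly one rounding — the derived quantities are recomputed starting from the weights per 2763 lb of glass at exact precision (the four compositions, glass mass, LOI, totals, the yield) as they appear in the question or the answer.
Each material's LOI contribution:
  sodium sulfate: 366.7 × 0.5621 = 206.1 lb
  glass-grade sand: 994.7 × 0.002000 = 1.989 lb
  aragonite: 1081 × 0.4413 = 477.0 lb
  Na-feldspar: 1019 × 0.01310 = 13.35 lb
Total LOI = 698.5 lb
Glass = batch − LOI = 3461 − 698.5 = 2763 lb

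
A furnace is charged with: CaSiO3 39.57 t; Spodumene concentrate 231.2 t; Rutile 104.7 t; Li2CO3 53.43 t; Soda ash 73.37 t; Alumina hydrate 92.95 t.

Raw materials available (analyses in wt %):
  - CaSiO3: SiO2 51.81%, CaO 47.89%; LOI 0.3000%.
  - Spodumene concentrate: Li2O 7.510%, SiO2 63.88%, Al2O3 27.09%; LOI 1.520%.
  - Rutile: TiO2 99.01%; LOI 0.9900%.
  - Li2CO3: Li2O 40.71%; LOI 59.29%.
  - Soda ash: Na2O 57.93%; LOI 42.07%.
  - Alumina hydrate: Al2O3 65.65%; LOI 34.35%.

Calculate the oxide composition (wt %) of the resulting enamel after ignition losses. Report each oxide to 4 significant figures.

Mid-chain values are printed (rounded to four significant digits) on the page — the working math maintains full float precision at every stage; every reported result takes a single rounding; the derived quantities (six oxide percentages, yield, the totals, net glass mass, ignition loss) are rebuilt in exact precision starting from the weights for 496.1 t of glass, as written in the question or the answer.
Mass of each oxide from the mix:
  Li2O: 231.2·0.07510 + 53.43·0.4071 = 39.11 t
  SiO2: 39.57·0.5181 + 231.2·0.6388 = 168.2 t
  Na2O: 73.37·0.5793 = 42.50 t
  Al2O3: 231.2·0.2709 + 92.95·0.6565 = 123.7 t
  TiO2: 104.7·0.9901 = 103.7 t
  CaO: 39.57·0.4789 = 18.95 t
LOI: 39.57·0.003000 + 231.2·0.01520 + 104.7·0.009900 + 53.43·0.5929 + 73.37·0.4207 + 92.95·0.3435 = 99.14 t
Glass mass = batch − LOI = 595.2 − 99.14 = 496.1 t (= the summed oxide contributions)
each wt % is 100 × oxide ÷ glass

Glass mass = 496.1 t (batch 595.2 − LOI 99.14).
Composition: Li2O 7.885%, SiO2 33.90%, Na2O 8.568%, Al2O3 24.93%, TiO2 20.90%, CaO 3.820%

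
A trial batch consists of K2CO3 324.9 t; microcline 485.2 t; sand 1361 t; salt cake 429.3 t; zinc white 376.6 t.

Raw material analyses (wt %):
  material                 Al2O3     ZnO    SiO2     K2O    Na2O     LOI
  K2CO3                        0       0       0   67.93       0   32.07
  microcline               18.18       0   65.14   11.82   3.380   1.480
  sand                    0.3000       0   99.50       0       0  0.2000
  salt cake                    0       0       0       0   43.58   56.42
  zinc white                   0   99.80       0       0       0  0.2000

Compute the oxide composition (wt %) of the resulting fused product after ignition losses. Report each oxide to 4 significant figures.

Glass mass = 2620 t (batch 2977 − LOI 357.1).
Composition: Al2O3 3.523%, ZnO 14.35%, SiO2 63.75%, K2O 10.61%, Na2O 7.767%

Every computation carries full precision through the solve; mid-chain values are displayed (rounded to 4 significant figures) between the steps. Exactly one rounding lands on each reported figure. Derived quantities, including the yield, LOI, the totals, five oxide percentages, glass mass, are recomputed from the batch weights at 2620 t of glass at exact precision, precisely as stated by question or answer.
Oxide-by-oxide delivered mass:
  Al2O3: 485.2·0.1818 + 1361·0.003000 = 92.29 t
  ZnO: 376.6·0.9980 = 375.8 t
  SiO2: 485.2·0.6514 + 1361·0.9950 = 1670 t
  K2O: 324.9·0.6793 + 485.2·0.1182 = 278.1 t
  Na2O: 485.2·0.03380 + 429.3·0.4358 = 203.5 t
LOI: 324.9·0.3207 + 485.2·0.01480 + 1361·0.002000 + 429.3·0.5642 + 376.6·0.002000 = 357.1 t
Glass mass = batch − LOI = 2977 − 357.1 = 2620 t (= Σ oxide masses)
percent share: oxide ÷ glass, ×100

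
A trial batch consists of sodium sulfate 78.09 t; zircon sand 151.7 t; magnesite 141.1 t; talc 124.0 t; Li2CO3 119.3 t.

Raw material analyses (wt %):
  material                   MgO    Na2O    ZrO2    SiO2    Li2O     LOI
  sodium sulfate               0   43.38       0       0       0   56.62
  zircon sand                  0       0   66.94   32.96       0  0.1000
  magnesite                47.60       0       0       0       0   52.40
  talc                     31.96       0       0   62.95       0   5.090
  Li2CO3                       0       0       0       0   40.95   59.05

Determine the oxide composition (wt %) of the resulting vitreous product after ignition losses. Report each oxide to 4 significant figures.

All internal work holds full precision at every stage; in-progress results are printed (rounded to four significant digits) within the worked lines. Each reported result is rounded once only; all derived quantities (net glass mass, ignition loss, the five compositions, the totals, yield) are recomputed in full precision from the weighed amounts per 419.1 t of glass, exactly as shown in either problem or answer.
Oxide masses out of the charge:
  MgO: 141.1·0.4760 + 124.0·0.3196 = 106.8 t
  Na2O: 78.09·0.4338 = 33.88 t
  ZrO2: 151.7·0.6694 = 101.5 t
  SiO2: 151.7·0.3296 + 124.0·0.6295 = 128.1 t
  Li2O: 119.3·0.4095 = 48.85 t
LOI: 78.09·0.5662 + 151.7·0.001000 + 141.1·0.5240 + 124.0·0.05090 + 119.3·0.5905 = 195.1 t
Resulting glass, batch − LOI: 614.2 − 195.1 = 419.1 t (the oxide masses sum to this)
wt % = 100 × oxide mass / glass mass

Glass mass = 419.1 t (batch 614.2 − LOI 195.1).
Composition: MgO 25.48%, Na2O 8.082%, ZrO2 24.23%, SiO2 30.55%, Li2O 11.66%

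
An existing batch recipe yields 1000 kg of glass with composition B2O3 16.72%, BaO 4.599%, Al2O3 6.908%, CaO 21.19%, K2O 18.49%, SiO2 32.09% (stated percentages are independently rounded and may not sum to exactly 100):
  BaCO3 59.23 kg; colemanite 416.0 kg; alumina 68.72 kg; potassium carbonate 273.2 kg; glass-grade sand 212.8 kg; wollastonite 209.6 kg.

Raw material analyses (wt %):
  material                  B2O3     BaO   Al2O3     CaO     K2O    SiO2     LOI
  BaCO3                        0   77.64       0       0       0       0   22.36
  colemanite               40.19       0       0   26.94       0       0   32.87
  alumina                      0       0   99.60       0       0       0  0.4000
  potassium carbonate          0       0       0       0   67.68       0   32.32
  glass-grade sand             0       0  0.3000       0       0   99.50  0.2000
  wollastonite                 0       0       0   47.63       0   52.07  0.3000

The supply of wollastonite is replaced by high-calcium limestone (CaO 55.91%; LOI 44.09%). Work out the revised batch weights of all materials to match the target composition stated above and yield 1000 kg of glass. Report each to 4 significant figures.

Revised batch per 1000 kg glass:
  BaCO3: 59.23 kg
  colemanite: 416.0 kg
  alumina: 68.39 kg
  potassium carbonate: 273.2 kg
  glass-grade sand: 322.5 kg
  high-calcium limestone: 178.5 kg
Total batch = 1318 kg; LOI loss = 317.9 kg

Each numeric step maintains full precision throughout. Values along the way are displayed rounded off to 4 significant figures across the worked steps — every reported figure takes just one rounding; all derived quantities, which include the totals, the yield, net glass mass, six oxide percentages, LOI, are carried in full float precision, exactly as shown in the problem or answer text, starting from the weights on 1000 kg of glass.
Oxide mass targets, per 1000 kg glass:
  B2O3: 16.72% × 1000 = 167.2 kg
  BaO: 4.599% × 1000 = 45.99 kg
  Al2O3: 6.908% × 1000 = 69.08 kg
  CaO: 21.19% × 1000 = 211.9 kg
  K2O: 18.49% × 1000 = 184.9 kg
  SiO2: 32.09% × 1000 = 320.9 kg
Mass-balance tally per oxide applying the batch weights above, versus the basis set out (every target is met by its sum exact up to rounding of places):
  B2O3: 416.0·0.4019 = 167.2 kg (target 167.2 kg)
  BaO: 59.23·0.7764 = 45.99 kg (target 45.99 kg)
  Al2O3: 68.39·0.9960 + 322.5·0.003000 = 69.08 kg (target 69.08 kg)
  CaO: 416.0·0.2694 + 178.5·0.5591 = 211.9 kg (target 211.9 kg)
  K2O: 273.2·0.6768 = 184.9 kg (target 184.9 kg)
  SiO2: 322.5·0.9950 = 320.9 kg (target 320.9 kg)
Glass mass check: whole batch net of LOI = 999.9 kg (the Σ of target masses is 1000 kg; basis as stated: 1000 kg — a pure rounding effect).
Batch grand total — Σ batch = 1318 kg; LOI loss = Σ batch·LOI = 317.9 kg; yield = glass ÷ total batch = 75.88%.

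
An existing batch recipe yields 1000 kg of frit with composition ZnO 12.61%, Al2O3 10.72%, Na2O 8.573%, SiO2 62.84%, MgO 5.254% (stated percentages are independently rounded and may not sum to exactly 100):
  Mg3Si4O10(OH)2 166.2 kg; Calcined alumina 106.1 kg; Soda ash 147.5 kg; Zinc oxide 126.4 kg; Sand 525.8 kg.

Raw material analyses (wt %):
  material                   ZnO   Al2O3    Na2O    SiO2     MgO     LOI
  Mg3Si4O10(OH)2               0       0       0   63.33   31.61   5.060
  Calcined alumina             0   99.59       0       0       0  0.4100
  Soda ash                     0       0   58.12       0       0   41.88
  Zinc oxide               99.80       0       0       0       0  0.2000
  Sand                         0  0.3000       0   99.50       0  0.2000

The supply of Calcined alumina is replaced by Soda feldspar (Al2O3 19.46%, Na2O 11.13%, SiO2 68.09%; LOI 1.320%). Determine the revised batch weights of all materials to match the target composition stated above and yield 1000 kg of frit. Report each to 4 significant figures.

The working math runs at exact precision throughout. In-progress results are rounded to 4 significant digits when quoted. Exactly one rounding lands on every reported result; derived quantities (the totals, LOI, glass mass, yield, the five compositions) are carried at exact precision using the weight values at 1000 kg of glass, as quoted within problem or answer.
Per-oxide target masses for 1000 kg frit:
  ZnO: 12.61% × 1000 = 126.1 kg
  Al2O3: 10.72% × 1000 = 107.2 kg
  Na2O: 8.573% × 1000 = 85.73 kg
  SiO2: 62.84% × 1000 = 628.4 kg
  MgO: 5.254% × 1000 = 52.54 kg
Balance tally, oxide-wise, working from each reported weight, for the quoted basis mass (target by target, the sums agree modulo rounding of the values):
  ZnO: 126.4·0.9980 = 126.1 kg (target 126.1 kg)
  Al2O3: 548.6·0.1946 + 150.4·0.003000 = 107.2 kg (target 107.2 kg)
  Na2O: 548.6·0.1113 + 42.46·0.5812 = 85.74 kg (target 85.73 kg)
  SiO2: 166.2·0.6333 + 548.6·0.6809 + 150.4·0.9950 = 628.4 kg (target 628.4 kg)
  MgO: 166.2·0.3161 = 52.54 kg (target 52.54 kg)
Glass-mass bookkeeping: total charge less LOI = 1000 kg (summing oxide targets gives 1000 kg; basis as stated: 1000 kg — any gap is answer rounding).
Batch total: Σ batch = 1034 kg; Σ batch·LOI gives LOI loss = 33.99 kg; glass ÷ batch gives a yield of 96.71%.

Revised batch per 1000 kg frit:
  Mg3Si4O10(OH)2: 166.2 kg
  Soda feldspar: 548.6 kg
  Soda ash: 42.46 kg
  Zinc oxide: 126.4 kg
  Sand: 150.4 kg
Total batch = 1034 kg; LOI loss = 33.99 kg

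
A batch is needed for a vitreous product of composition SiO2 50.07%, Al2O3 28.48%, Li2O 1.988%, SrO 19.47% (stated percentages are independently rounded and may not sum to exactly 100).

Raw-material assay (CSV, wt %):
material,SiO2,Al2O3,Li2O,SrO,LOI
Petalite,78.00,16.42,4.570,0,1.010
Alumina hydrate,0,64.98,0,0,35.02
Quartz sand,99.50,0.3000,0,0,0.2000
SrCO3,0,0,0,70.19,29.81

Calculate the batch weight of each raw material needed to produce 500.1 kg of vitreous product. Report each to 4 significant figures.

Working values are displayed rounded to four significant digits alongside each step; each numeric step maintains full float precision at all times; every reported number takes just one rounding; the derived quantities (yield, glass mass, LOI, four oxide percentages, totals) are carried at full precision from the weighed amounts at 500.1 kg of glass, as given in the question or the answer.
Target masses of each oxide per 500.1 kg vitreous product:
  SiO2: 50.07% × 500.1 = 250.4 kg
  Al2O3: 28.48% × 500.1 = 142.4 kg
  Li2O: 1.988% × 500.1 = 9.942 kg
  SrO: 19.47% × 500.1 = 97.37 kg
Checking each oxide sum with the batch weights as given, at the basis given (every target is met by its sum up to rounding of the answer):
  SiO2: 217.5·0.7800 + 81.12·0.9950 = 250.4 kg (target 250.4 kg)
  Al2O3: 217.5·0.1642 + 163.8·0.6498 + 81.12·0.003000 = 142.4 kg (target 142.4 kg)
  Li2O: 217.5·0.04570 = 9.940 kg (target 9.942 kg)
  SrO: 138.7·0.7019 = 97.35 kg (target 97.37 kg)
Mass balance on the glass: total batch − LOI = 500.1 kg (targets for the oxides total 500.1 kg; with the basis standing at 500.1 kg — differing by rounding only).
Batch total: Σ batch = 601.1 kg; Σ batch·LOI gives LOI loss = 101.1 kg; glass ÷ batch gives a yield of 83.19%.

Batch per 500.1 kg vitreous product:
  Petalite: 217.5 kg
  Alumina hydrate: 163.8 kg
  Quartz sand: 81.12 kg
  SrCO3: 138.7 kg
Total batch = 601.1 kg; LOI loss = 101.1 kg; yield = 83.19%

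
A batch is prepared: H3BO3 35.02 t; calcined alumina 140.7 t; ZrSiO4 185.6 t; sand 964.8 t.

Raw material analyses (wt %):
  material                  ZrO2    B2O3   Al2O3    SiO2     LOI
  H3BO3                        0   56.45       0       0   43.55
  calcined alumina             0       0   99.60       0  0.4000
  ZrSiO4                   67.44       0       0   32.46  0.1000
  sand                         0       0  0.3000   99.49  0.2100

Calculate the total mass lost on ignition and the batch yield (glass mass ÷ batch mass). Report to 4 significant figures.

Mid-chain values are shown, rounded to four significant figures, when written out; full precision is kept from first step to last — each reported figure is rounded once only. Derived quantities (the totals, LOI, glass mass, yield, four oxide percentages) are recomputed starting from the weights for 1308 t of glass at full float precision, as written in the problem or answer text.
Material-by-material LOI:
  H3BO3: 35.02 × 0.4355 = 15.25 t
  calcined alumina: 140.7 × 0.004000 = 0.5628 t
  ZrSiO4: 185.6 × 0.001000 = 0.1856 t
  sand: 964.8 × 0.002100 = 2.026 t
Total LOI = 18.03 t
Glass = batch − LOI = 1326 − 18.03 = 1308 t

LOI loss = 18.03 t; glass = 1308 t; yield = 98.64%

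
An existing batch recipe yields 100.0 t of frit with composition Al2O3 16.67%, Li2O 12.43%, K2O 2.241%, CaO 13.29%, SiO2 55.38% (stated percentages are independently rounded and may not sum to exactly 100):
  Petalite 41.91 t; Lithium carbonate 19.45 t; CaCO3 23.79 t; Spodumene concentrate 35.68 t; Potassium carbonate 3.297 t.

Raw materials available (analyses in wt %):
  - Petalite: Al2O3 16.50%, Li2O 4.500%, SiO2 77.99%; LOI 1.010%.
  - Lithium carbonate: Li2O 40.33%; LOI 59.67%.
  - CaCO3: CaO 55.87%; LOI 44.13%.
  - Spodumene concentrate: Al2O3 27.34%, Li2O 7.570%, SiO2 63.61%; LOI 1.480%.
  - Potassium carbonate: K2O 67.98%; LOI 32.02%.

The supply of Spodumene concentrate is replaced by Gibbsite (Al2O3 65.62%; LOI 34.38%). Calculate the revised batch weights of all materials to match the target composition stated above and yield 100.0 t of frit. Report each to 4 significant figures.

Revised batch per 100.0 t frit:
  Petalite: 71.01 t
  Lithium carbonate: 22.90 t
  CaCO3: 23.79 t
  Gibbsite: 7.549 t
  Potassium carbonate: 3.297 t
Total batch = 128.5 t; LOI loss = 28.53 t

Working values are displayed (rounded to 4 significant digits) in the printout — the working math runs at full float precision in all steps; every reported result is rounded once only. The derived quantities (five oxide percentages, the totals, the yield, ignition loss, net glass mass) are computed at full float precision from the batch weights per 100.0 t of glass precisely as stated by the question or the answer.
Oxide mass targets, per 100.0 t frit:
  Al2O3: 16.67% × 100.0 = 16.67 t
  Li2O: 12.43% × 100.0 = 12.43 t
  K2O: 2.241% × 100.0 = 2.241 t
  CaO: 13.29% × 100.0 = 13.29 t
  SiO2: 55.38% × 100.0 = 55.38 t
Balance tally, oxide-wise, working from each reported weight, at the basis given (sums match the target masses once rounding is allowed for):
  Al2O3: 71.01·0.1650 + 7.549·0.6562 = 16.67 t (target 16.67 t)
  Li2O: 71.01·0.04500 + 22.90·0.4033 = 12.43 t (target 12.43 t)
  K2O: 3.297·0.6798 = 2.241 t (target 2.241 t)
  CaO: 23.79·0.5587 = 13.29 t (target 13.29 t)
  SiO2: 71.01·0.7799 = 55.38 t (target 55.38 t)
Mass balance on the glass: net batch after ignition = 100.0 t (per-oxide target masses sum to 100.0 t; stated basis 100.0 t — any gap is answer rounding).
Summing the batch: Σ batch = 128.5 t; ignition loss, Σ(batch × LOI) = 28.53 t; glass ÷ batch gives a yield of 77.80%.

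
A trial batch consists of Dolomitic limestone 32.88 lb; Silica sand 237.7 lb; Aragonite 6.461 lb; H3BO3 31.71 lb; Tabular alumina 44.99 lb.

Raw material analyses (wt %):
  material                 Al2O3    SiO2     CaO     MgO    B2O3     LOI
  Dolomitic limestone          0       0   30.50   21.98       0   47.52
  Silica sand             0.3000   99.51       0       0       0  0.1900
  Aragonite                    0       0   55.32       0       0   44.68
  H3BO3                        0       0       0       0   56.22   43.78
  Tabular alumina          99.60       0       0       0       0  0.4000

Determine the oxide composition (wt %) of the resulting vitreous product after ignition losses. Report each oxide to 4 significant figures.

Values along the way are printed, rounded to 4 significant figures, between the steps. The whole derivation maintains full float precision end to end; exactly one rounding goes into each reported value — all derived quantities are rebuilt in full precision (net glass mass, yield, the totals, five oxide percentages, LOI) from the weighed amounts on 320.7 lb of glass precisely as stated by either problem or answer.
What the batch supplies per oxide:
  Al2O3: 237.7·0.003000 + 44.99·0.9960 = 45.52 lb
  SiO2: 237.7·0.9951 = 236.5 lb
  CaO: 32.88·0.3050 + 6.461·0.5532 = 13.60 lb
  MgO: 32.88·0.2198 = 7.227 lb
  B2O3: 31.71·0.5622 = 17.83 lb
LOI: 32.88·0.4752 + 237.7·0.001900 + 6.461·0.4468 + 31.71·0.4378 + 44.99·0.004000 = 33.03 lb
Resulting glass, batch − LOI: 353.7 − 33.03 = 320.7 lb (matching Σ of the oxides)
wt % = oxide mass / glass mass × 100

Glass mass = 320.7 lb (batch 353.7 − LOI 33.03).
Composition: Al2O3 14.19%, SiO2 73.75%, CaO 4.241%, MgO 2.253%, B2O3 5.559%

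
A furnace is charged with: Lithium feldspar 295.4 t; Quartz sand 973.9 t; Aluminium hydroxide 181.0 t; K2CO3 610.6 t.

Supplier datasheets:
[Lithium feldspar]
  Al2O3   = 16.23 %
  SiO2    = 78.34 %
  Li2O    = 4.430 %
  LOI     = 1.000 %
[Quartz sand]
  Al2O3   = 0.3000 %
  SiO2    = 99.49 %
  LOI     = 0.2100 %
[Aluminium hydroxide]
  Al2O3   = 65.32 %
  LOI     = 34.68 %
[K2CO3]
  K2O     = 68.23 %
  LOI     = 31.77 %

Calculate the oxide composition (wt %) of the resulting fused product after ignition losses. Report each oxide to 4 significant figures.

Glass mass = 1799 t (batch 2061 − LOI 261.8).
Composition: Al2O3 9.399%, K2O 23.16%, SiO2 66.72%, Li2O 0.7274%

Each numeric step maintains exact precision end to end; rounding to four significant digits applies to each mid-chain value as displayed. Each reported figure undergoes a single rounding. All derived quantities, which include four oxide percentages, net glass mass, ignition loss, the totals, yield, are computed in full precision, precisely as stated by the problem or answer text, from the batch weights for 1799 t of glass.
Oxide masses out of the charge:
  Al2O3: 295.4·0.1623 + 973.9·0.003000 + 181.0·0.6532 = 169.1 t
  K2O: 610.6·0.6823 = 416.6 t
  SiO2: 295.4·0.7834 + 973.9·0.9949 = 1200 t
  Li2O: 295.4·0.04430 = 13.09 t
LOI: 295.4·0.01000 + 973.9·0.002100 + 181.0·0.3468 + 610.6·0.3177 = 261.8 t
The glass mass, total less LOI, = 2061 − 261.8 = 1799 t (= the summed oxide contributions)
wt % = 100 × oxide mass / glass mass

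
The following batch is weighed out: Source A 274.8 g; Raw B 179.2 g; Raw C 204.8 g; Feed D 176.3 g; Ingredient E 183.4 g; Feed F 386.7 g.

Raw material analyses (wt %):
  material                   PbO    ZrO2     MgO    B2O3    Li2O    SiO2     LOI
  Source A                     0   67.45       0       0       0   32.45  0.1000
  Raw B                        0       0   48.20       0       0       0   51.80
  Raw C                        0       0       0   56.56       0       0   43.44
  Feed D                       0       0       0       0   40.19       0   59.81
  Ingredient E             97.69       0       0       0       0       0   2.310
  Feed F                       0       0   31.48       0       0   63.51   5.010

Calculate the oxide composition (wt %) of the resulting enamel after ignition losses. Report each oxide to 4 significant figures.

Each numeric step carries full float precision throughout; intermediates appear, rounded to four significant figures, in the printout; every reported number is rounded only once. All derived quantities are rebuilt starting from the weights per 1094 g of glass in full float precision (LOI, six oxide percentages, net glass mass, totals, the yield), exactly as shown in question or answer.
What the batch supplies per oxide:
  PbO: 183.4·0.9769 = 179.2 g
  ZrO2: 274.8·0.6745 = 185.4 g
  MgO: 179.2·0.4820 + 386.7·0.3148 = 208.1 g
  B2O3: 204.8·0.5656 = 115.8 g
  Li2O: 176.3·0.4019 = 70.85 g
  SiO2: 274.8·0.3245 + 386.7·0.6351 = 334.8 g
LOI: 274.8·0.001000 + 179.2·0.5180 + 204.8·0.4344 + 176.3·0.5981 + 183.4·0.02310 + 386.7·0.05010 = 311.1 g
Net of LOI, the glass mass = 1405 − 311.1 = 1094 g (= the summed oxide contributions)
oxide / glass × 100 gives the wt %

Glass mass = 1094 g (batch 1405 − LOI 311.1).
Composition: PbO 16.38%, ZrO2 16.94%, MgO 19.02%, B2O3 10.59%, Li2O 6.476%, SiO2 30.60%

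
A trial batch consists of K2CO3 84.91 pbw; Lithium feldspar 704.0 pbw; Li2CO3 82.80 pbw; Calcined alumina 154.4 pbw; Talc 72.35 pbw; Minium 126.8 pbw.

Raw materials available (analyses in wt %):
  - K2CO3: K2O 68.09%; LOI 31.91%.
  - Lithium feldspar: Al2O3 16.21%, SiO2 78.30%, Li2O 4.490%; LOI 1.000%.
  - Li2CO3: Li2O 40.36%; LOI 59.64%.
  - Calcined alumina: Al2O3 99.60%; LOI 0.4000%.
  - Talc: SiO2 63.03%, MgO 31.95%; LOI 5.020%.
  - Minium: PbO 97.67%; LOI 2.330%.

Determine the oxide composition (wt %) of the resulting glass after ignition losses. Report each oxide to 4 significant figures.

In-progress results are shown (rounded to 4 significant figures) on the page — the working math holds exact precision through every step. Exactly one rounding lands on every reported value; all derived quantities, including the yield, the six compositions, LOI, the totals, net glass mass, are re-derived from the weighed amounts for 1135 pbw of glass in full precision as set out in the problem or the answer.
Mass of each oxide from the mix:
  Al2O3: 704.0·0.1621 + 154.4·0.9960 = 267.9 pbw
  SiO2: 704.0·0.7830 + 72.35·0.6303 = 596.8 pbw
  K2O: 84.91·0.6809 = 57.82 pbw
  MgO: 72.35·0.3195 = 23.12 pbw
  PbO: 126.8·0.9767 = 123.8 pbw
  Li2O: 704.0·0.04490 + 82.80·0.4036 = 65.03 pbw
LOI: 84.91·0.3191 + 704.0·0.01000 + 82.80·0.5964 + 154.4·0.004000 + 72.35·0.05020 + 126.8·0.02330 = 90.72 pbw
Glass = total batch minus LOI = 1225 − 90.72 = 1135 pbw (consistent with Σ oxide mass)
percent share: oxide ÷ glass, ×100

Glass mass = 1135 pbw (batch 1225 − LOI 90.72).
Composition: Al2O3 23.61%, SiO2 52.61%, K2O 5.096%, MgO 2.037%, PbO 10.92%, Li2O 5.732%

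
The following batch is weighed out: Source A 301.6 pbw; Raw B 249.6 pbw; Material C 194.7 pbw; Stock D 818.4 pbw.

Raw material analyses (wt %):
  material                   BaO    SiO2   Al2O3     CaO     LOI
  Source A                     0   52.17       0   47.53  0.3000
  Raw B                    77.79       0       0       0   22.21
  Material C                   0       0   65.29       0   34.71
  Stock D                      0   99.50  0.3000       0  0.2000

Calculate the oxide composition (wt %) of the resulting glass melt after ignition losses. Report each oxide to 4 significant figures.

Glass mass = 1439 pbw (batch 1564 − LOI 125.6).
Composition: BaO 13.50%, SiO2 67.53%, Al2O3 9.006%, CaO 9.964%

Rounding to 4 significant digits applies to every intermediate as displayed; the whole derivation keeps full float precision from start to finish. A single rounding produces each reported number. All derived quantities, which include totals, net glass mass, four oxide percentages, LOI, yield, are computed at exact precision, exactly as shown in the problem or answer text, starting from the weights for 1439 pbw of glass.
What the batch supplies per oxide:
  BaO: 249.6·0.7779 = 194.2 pbw
  SiO2: 301.6·0.5217 + 818.4·0.9950 = 971.7 pbw
  Al2O3: 194.7·0.6529 + 818.4·0.003000 = 129.6 pbw
  CaO: 301.6·0.4753 = 143.4 pbw
LOI: 301.6·0.003000 + 249.6·0.2221 + 194.7·0.3471 + 818.4·0.002000 = 125.6 pbw
The glass mass, total less LOI, = 1564 − 125.6 = 1439 pbw (consistent with Σ oxide mass)
wt %: oxide over glass, times 100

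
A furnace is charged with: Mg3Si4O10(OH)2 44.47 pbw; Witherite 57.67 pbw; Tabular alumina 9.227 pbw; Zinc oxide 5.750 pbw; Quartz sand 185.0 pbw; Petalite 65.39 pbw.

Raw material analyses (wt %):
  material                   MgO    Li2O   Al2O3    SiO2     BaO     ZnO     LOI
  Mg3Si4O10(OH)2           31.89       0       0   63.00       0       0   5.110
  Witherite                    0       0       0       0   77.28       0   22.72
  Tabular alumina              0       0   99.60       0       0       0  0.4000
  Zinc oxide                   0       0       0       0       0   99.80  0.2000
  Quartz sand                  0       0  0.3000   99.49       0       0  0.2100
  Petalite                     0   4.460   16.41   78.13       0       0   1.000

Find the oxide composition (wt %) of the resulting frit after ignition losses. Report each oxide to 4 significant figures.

Glass mass = 351.0 pbw (batch 367.5 − LOI 16.47).
Composition: MgO 4.040%, Li2O 0.8308%, Al2O3 5.833%, SiO2 74.97%, BaO 12.70%, ZnO 1.635%

All arithmetic holds full float precision from first step to last. Rounding to 4 significant digits governs each working value as shown; exactly one rounding goes into every reported figure — derived quantities are rebuilt at full precision (the totals, six oxide percentages, ignition loss, glass mass, yield) from the weighed amounts at 351.0 pbw of glass precisely as stated by question or answer.
Oxide masses out of the charge:
  MgO: 44.47·0.3189 = 14.18 pbw
  Li2O: 65.39·0.04460 = 2.916 pbw
  Al2O3: 9.227·0.9960 + 185.0·0.003000 + 65.39·0.1641 = 20.48 pbw
  SiO2: 44.47·0.6300 + 185.0·0.9949 + 65.39·0.7813 = 263.2 pbw
  BaO: 57.67·0.7728 = 44.57 pbw
  ZnO: 5.750·0.9980 = 5.739 pbw
LOI: 44.47·0.05110 + 57.67·0.2272 + 9.227·0.004000 + 5.750·0.002000 + 185.0·0.002100 + 65.39·0.01000 = 16.47 pbw
Glass mass = batch − LOI = 367.5 − 16.47 = 351.0 pbw (= the summed oxide contributions)
oxide / glass × 100 gives the wt %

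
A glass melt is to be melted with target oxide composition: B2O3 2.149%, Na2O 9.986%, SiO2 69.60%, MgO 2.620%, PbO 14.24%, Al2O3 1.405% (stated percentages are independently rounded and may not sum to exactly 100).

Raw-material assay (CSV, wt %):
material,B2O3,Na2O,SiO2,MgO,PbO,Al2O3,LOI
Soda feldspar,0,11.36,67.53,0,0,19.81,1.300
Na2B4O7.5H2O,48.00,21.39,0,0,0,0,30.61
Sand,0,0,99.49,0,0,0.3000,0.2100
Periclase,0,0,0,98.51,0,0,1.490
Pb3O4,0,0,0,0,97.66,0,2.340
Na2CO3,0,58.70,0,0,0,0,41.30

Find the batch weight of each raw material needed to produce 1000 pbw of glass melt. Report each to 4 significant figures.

In-progress results appear with 4-significant-digit rounding across the worked steps; the working math runs at exact precision at each step. Every reported figure is rounded exactly once. The derived quantities (six oxide percentages, ignition loss, yield, totals, glass mass) are computed using the weight values for 1000 pbw of glass at full precision as given in the question or the answer.
Target oxide masses per 1000 pbw glass melt:
  B2O3: 2.149% × 1000 = 21.49 pbw
  Na2O: 9.986% × 1000 = 99.86 pbw
  SiO2: 69.60% × 1000 = 696.0 pbw
  MgO: 2.620% × 1000 = 26.20 pbw
  PbO: 14.24% × 1000 = 142.4 pbw
  Al2O3: 1.405% × 1000 = 14.05 pbw
Sums-versus-targets review applying the batch weights above, on the stated basis (oxide sums agree with the targets inside rounding margins):
  B2O3: 44.77·0.4800 = 21.49 pbw (target 21.49 pbw)
  Na2O: 60.96·0.1136 + 44.77·0.2139 + 142.0·0.5870 = 99.86 pbw (target 99.86 pbw)
  SiO2: 60.96·0.6753 + 658.2·0.9949 = 696.0 pbw (target 696.0 pbw)
  MgO: 26.60·0.9851 = 26.20 pbw (target 26.20 pbw)
  PbO: 145.8·0.9766 = 142.4 pbw (target 142.4 pbw)
  Al2O3: 60.96·0.1981 + 658.2·0.003000 = 14.05 pbw (target 14.05 pbw)
Glass mass check: total charge less LOI = 1000 pbw (the Σ of target masses is 1000 pbw; stated basis 1000 pbw — rounding explains the deltas).
Whole-batch sum: Σ batch = 1078 pbw; LOI removed, Σ of batch·LOI: 78.33 pbw; glass ÷ batch gives a yield of 92.74%.

Batch per 1000 pbw glass melt:
  Soda feldspar: 60.96 pbw
  Na2B4O7.5H2O: 44.77 pbw
  Sand: 658.2 pbw
  Periclase: 26.60 pbw
  Pb3O4: 145.8 pbw
  Na2CO3: 142.0 pbw
Total batch = 1078 pbw; LOI loss = 78.33 pbw; yield = 92.74%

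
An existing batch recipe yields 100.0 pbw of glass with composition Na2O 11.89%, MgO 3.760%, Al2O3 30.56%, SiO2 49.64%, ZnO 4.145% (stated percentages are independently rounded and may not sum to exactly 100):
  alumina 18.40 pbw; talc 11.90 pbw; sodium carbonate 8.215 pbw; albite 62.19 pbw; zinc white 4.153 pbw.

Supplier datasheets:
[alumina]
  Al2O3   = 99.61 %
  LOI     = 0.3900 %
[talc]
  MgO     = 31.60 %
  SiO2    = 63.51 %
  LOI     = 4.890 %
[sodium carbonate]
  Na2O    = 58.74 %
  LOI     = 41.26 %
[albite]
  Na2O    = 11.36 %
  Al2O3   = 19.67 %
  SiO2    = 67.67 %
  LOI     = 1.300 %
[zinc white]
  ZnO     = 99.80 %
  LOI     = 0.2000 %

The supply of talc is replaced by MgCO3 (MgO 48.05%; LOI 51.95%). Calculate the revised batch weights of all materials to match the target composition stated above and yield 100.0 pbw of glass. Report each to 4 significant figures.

Revised batch per 100.0 pbw glass:
  alumina: 16.19 pbw
  MgCO3: 7.825 pbw
  sodium carbonate: 6.055 pbw
  albite: 73.36 pbw
  zinc white: 4.153 pbw
Total batch = 107.6 pbw; LOI loss = 7.589 pbw

Rounding to four significant figures applies to every mid-chain value as printed — the working math holds full float precision at every stage — every reported value carries a single rounding; all derived quantities, which include glass mass, the totals, yield, five oxide percentages, ignition loss, are re-derived in exact precision, as given in problem or answer, from the batch weights for 100.0 pbw of glass.
Target masses of each oxide per 100.0 pbw glass:
  Na2O: 11.89% × 100.0 = 11.89 pbw
  MgO: 3.760% × 100.0 = 3.760 pbw
  Al2O3: 30.56% × 100.0 = 30.56 pbw
  SiO2: 49.64% × 100.0 = 49.64 pbw
  ZnO: 4.145% × 100.0 = 4.145 pbw
Per-oxide balance check using the reported weights, at the basis given (each sum matches its target mass exact up to rounding of places):
  Na2O: 6.055·0.5874 + 73.36·0.1136 = 11.89 pbw (target 11.89 pbw)
  MgO: 7.825·0.4805 = 3.760 pbw (target 3.760 pbw)
  Al2O3: 16.19·0.9961 + 73.36·0.1967 = 30.56 pbw (target 30.56 pbw)
  SiO2: 73.36·0.6767 = 49.64 pbw (target 49.64 pbw)
  ZnO: 4.153·0.9980 = 4.145 pbw (target 4.145 pbw)
Auditing the glass mass value: net batch after ignition = 99.99 pbw (summing oxide targets gives 99.99 pbw; basis as stated: 100.0 pbw — gaps are rounding artifacts).
Adding the batch up: Σ batch = 107.6 pbw; LOI loss = Σ batch·LOI = 7.589 pbw; the yield ratio, glass ÷ batch: 92.95%.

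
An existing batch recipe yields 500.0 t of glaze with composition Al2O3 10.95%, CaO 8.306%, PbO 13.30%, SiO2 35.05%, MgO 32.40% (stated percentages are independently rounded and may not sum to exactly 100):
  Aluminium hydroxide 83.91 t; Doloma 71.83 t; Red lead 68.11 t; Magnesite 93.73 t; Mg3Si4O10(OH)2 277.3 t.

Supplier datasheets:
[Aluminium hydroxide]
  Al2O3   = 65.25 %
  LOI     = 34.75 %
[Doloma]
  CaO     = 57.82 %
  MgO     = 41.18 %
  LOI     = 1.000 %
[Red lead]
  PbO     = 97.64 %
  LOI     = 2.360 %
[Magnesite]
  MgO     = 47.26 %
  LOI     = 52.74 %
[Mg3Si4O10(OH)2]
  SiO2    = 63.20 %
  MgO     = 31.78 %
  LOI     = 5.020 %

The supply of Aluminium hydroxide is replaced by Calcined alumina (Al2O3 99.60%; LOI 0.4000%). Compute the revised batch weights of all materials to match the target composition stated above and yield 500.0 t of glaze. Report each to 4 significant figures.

The intermediate values are displayed, rounded to 4 significant figures, when written out — all internal work carries full float precision in every operation — each reported result is rounded once only; derived quantities, which include the five compositions, the totals, net glass mass, LOI, yield, are recomputed at full precision, as given in question or answer, from the batch weights for 500.0 t of glass.
Target oxide masses per 500.0 t glaze:
  Al2O3: 10.95% × 500.0 = 54.75 t
  CaO: 8.306% × 500.0 = 41.53 t
  PbO: 13.30% × 500.0 = 66.50 t
  SiO2: 35.05% × 500.0 = 175.2 t
  MgO: 32.40% × 500.0 = 162.0 t
Oxide-by-oxide audit working from each reported weight, at the basis given (summed amounts equal target values exact up to rounding of places):
  Al2O3: 54.97·0.9960 = 54.75 t (target 54.75 t)
  CaO: 71.83·0.5782 = 41.53 t (target 41.53 t)
  PbO: 68.11·0.9764 = 66.50 t (target 66.50 t)
  SiO2: 277.3·0.6320 = 175.3 t (target 175.2 t)
  MgO: 71.83·0.4118 + 93.73·0.4726 + 277.3·0.3178 = 162.0 t (target 162.0 t)
Glass-mass closure: total charge less LOI = 500.0 t (summing oxide targets gives 500.0 t; against the stated basis, 500.0 t — any gap is answer rounding).
Whole-batch sum: Σ batch = 565.9 t; loss to ignition Σ batch·LOI = 65.90 t; yield, glass over the total, = 88.36%.

Revised batch per 500.0 t glaze:
  Calcined alumina: 54.97 t
  Doloma: 71.83 t
  Red lead: 68.11 t
  Magnesite: 93.73 t
  Mg3Si4O10(OH)2: 277.3 t
Total batch = 565.9 t; LOI loss = 65.90 t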